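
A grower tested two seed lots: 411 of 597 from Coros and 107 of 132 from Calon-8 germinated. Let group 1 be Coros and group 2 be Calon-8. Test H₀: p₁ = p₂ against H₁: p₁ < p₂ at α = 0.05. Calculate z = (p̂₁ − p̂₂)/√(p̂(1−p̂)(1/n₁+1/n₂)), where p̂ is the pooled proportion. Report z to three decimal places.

z = -2.801

p̂₁ = 411/597 = 0.68844, p̂₂ = 107/132 = 0.81061.
Pooled p̂ = (411+107)/(597+132) = 518/729 = 0.71056.
SE = √(p̂(1−p̂)(1/n₁+1/n₂)) = √(0.71056·0.28944·0.0092508) = √(0.00190255) = 0.04362.
z = (0.68844 − 0.81061)/0.04362 = -0.12217/0.04362 = -2.801.
p-value = P(Z < -2.801) ≈ 0.0025. With α = 0.05, reject H₀.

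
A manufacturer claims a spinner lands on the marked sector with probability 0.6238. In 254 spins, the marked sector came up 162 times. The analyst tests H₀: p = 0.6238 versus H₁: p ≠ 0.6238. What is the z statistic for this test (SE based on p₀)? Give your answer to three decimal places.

p̂ = 162/254 ≈ 0.637795.
Under H₀, SE = √(0.6238·0.3762/254) = √(0.000923912) = 0.030396.
z = (0.637795 − 0.6238)/0.030396 = 0.013995/0.030396 = 0.460.
p-value = 2·P(Z > 0.460) ≈ 0.6452.

z = 0.460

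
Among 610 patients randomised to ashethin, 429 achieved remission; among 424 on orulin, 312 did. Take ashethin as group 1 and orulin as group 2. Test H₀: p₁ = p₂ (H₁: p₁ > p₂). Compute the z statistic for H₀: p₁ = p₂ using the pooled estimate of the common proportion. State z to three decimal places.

p̂₁ = 429/610 ≈ 0.70328, p̂₂ = 312/424 ≈ 0.73585.
Pooled p̂ = (429+312)/(610+424) = 741/1034 = 0.71663.
SE = √(p̂(1−p̂)(1/n₁+1/n₂)) = √(0.71663·0.28337·0.00399783) = √(0.000811838) = 0.02849.
z = (0.70328 − 0.73585)/0.02849 = -0.03257/0.02849 = -1.143.
p-value = P(Z > -1.143) ≈ 0.8735.

z = -1.143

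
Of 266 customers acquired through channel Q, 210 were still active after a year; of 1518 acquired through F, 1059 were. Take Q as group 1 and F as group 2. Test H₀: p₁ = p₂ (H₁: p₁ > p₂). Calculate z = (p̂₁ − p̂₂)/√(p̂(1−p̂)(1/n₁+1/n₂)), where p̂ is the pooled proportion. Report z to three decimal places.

z = 3.049

p̂₁ = 210/266 = 0.78947, p̂₂ = 1059/1518 = 0.69763.
Pooled p̂ = (210+1059)/(266+1518) = 1269/1784 = 0.71132.
SE = √(p̂(1−p̂)(1/n₁+1/n₂)) = √(0.71132·0.28868·0.00441816) = √(0.000907237) = 0.03012.
z = (0.78947 − 0.69763)/0.03012 = 0.09184/0.03012 = 3.049.
p-value = P(Z > 3.049) ≈ 0.0011.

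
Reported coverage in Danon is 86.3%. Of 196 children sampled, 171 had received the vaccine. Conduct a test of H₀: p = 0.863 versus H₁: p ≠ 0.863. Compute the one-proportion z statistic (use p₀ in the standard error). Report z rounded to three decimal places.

p̂ = 171/196 = 0.87245.
Standard error under H₀: √(0.863×0.137/196) = 0.02456.
z = (0.87245 − 0.863)/0.02456 = 0.00945/0.02456 = 0.385.

z = 0.385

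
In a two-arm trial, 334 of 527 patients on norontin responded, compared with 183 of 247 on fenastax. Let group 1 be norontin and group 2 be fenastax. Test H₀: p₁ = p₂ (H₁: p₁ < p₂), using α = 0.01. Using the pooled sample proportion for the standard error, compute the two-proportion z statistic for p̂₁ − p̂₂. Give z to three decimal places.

z = -2.950

p̂₁ = 334/527 = 0.633776, p̂₂ = 183/247 = 0.740891.
Pooled p̂ = (334+183)/(527+247) = 517/774 = 0.667959.
SE = √(0.22179 × 0.00594612) = 0.036315.
z = (0.633776 − 0.740891)/0.036315 = -0.107115/0.036315 = -2.950.
p-value = P(Z < -2.950) ≈ 0.0016. With α = 0.01, reject H₀.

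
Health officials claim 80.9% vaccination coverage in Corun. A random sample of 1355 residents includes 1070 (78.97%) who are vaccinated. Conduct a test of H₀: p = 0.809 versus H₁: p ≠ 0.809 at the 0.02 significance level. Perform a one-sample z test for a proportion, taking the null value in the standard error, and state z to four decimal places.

z = -1.8103

p̂ = 1070/1355 ≈ 0.789668.
Under H₀, SE = √(0.809·0.191/1355) = √(0.000114036) = 0.010679.
z = (0.789668 − 0.809)/0.010679 = -0.019332/0.010679 = -1.8103.
Two-sided p-value ≈ 2·Φ(−1.810) = 0.0702; since p > α = 0.02, fail to reject H₀.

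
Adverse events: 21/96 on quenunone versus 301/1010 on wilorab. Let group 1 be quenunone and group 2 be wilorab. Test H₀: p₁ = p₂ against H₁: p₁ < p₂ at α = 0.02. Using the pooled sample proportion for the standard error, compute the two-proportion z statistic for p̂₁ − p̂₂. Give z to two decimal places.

z = -1.63

p̂₁ = 21/96 ≈ 0.2188, p̂₂ = 301/1010 ≈ 0.2980.
Pooled p̂ = (21+301)/(96+1010) = 322/1106 = 0.2911.
SE = √(p̂(1−p̂)(1/n₁+1/n₂)) = √(0.2911·0.7089·0.0114068) = √(0.0023541) = 0.0485.
z = (0.2188 − 0.2980)/0.0485 = -0.0792/0.0485 = -1.63.
p-value = P(Z < -1.634) ≈ 0.0512. With α = 0.02, fail to reject H₀.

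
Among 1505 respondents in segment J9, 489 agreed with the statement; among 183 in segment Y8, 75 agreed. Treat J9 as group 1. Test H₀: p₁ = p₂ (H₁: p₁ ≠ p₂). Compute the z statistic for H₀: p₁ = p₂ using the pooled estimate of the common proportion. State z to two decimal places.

p̂₁ = 489/1505 = 0.3249, p̂₂ = 75/183 = 0.4098.
Pooled p̂ = (489+75)/(1505+183) = 564/1688 = 0.3341.
SE = √(0.222485 × 0.00612893) = 0.0369.
z = (0.3249 − 0.4098)/0.0369 = -0.0849/0.0369 = -2.30.
Two-sided p-value ≈ 2·Φ(−2.300) = 0.0215.

z = -2.30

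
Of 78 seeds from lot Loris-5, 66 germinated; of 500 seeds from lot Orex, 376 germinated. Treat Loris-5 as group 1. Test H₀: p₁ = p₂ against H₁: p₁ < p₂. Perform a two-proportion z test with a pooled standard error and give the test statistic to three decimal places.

p̂₁ = 66/78 ≈ 0.84615, p̂₂ = 376/500 ≈ 0.75200.
Pooled p̂ = (66+376)/(78+500) = 442/578 = 0.76471.
SE = √(0.179931 × 0.0148205) = 0.05164.
z = (0.84615 − 0.75200)/0.05164 = 0.09415/0.05164 = 1.823.

z = 1.823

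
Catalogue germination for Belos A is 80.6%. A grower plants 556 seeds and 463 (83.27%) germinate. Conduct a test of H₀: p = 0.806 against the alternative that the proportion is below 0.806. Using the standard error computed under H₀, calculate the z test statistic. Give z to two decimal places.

z = 1.59

p̂ = 463/556 = 0.8327.
Under H₀, SE = √(0.806·0.194/556) = √(0.00028123) = 0.0168.
z = (0.8327 − 0.806)/0.0168 = 0.0267/0.0168 = 1.59.
p-value = P(Z < 1.594) ≈ 0.9445.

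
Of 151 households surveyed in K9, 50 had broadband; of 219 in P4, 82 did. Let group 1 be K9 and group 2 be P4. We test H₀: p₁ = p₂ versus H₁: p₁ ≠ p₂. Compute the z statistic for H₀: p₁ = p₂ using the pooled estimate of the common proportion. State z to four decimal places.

z = -0.8546

p̂₁ = 50/151 ≈ 0.331126, p̂₂ = 82/219 ≈ 0.374429.
Pooled p̂ = (50+82)/(151+219) = 132/370 = 0.356757.
SE = √(0.229481 × 0.0111887) = 0.050672.
z = (0.331126 − 0.374429)/0.050672 = -0.043303/0.050672 = -0.8546.
Two-sided p-value ≈ 2·Φ(−0.855) = 0.3928.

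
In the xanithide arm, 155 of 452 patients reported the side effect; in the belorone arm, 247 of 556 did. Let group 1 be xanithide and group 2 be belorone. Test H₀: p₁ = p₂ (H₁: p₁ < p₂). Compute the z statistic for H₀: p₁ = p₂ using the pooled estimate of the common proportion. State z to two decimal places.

p̂₁ = 155/452 = 0.3429, p̂₂ = 247/556 = 0.4442.
Pooled p̂ = (155+247)/(452+556) = 402/1008 = 0.3988.
SE = √(p̂(1−p̂)(1/n₁+1/n₂)) = √(0.3988·0.6012·0.00401095) = √(0.000961667) = 0.0310.
z = (0.3429 − 0.4442)/0.0310 = -0.1013/0.0310 = -3.27.
p-value = P(Z < -3.267) ≈ 0.0005.

z = -3.27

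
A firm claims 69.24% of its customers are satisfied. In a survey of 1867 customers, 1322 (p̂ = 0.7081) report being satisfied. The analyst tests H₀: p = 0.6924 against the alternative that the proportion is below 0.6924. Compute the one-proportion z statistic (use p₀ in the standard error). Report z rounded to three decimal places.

p̂ = 1322/1867 = 0.70809.
SE = √(p₀(1−p₀)/n) = √(0.21298/1867) = 0.01068.
z = (0.70809 − 0.6924)/0.01068 = 0.01569/0.01068 = 1.469.

z = 1.469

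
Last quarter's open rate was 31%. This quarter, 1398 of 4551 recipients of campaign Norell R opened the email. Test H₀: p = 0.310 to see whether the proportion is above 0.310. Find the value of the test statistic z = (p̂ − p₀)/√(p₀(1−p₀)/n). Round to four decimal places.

p̂ = 1398/4551 ≈ 0.307185.
Under H₀, SE = √(0.31·0.69/4551) = √(4.70007e-05) = 0.006856.
z = (0.307185 − 0.31)/0.006856 = -0.002815/0.006856 = -0.4106.
p-value = P(Z > -0.411) ≈ 0.6593.

z = -0.4106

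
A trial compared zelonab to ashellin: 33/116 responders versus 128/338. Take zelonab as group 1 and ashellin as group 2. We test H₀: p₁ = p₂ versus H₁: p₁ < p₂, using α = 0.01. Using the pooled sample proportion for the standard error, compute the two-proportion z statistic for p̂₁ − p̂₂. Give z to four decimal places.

p̂₁ = 33/116 ≈ 0.284483, p̂₂ = 128/338 ≈ 0.378698.
Pooled p̂ = (33+128)/(116+338) = 161/454 = 0.354626.
SE = √(0.228866 × 0.0115793) = 0.051479.
z = (0.284483 − 0.378698)/0.051479 = -0.094215/0.051479 = -1.8302.
p-value = P(Z < -1.830) ≈ 0.0336. With α = 0.01, fail to reject H₀.

z = -1.8302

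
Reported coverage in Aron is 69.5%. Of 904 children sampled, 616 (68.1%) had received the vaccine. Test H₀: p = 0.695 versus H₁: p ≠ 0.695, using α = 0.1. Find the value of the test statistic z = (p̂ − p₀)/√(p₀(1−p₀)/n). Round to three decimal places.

p̂ = 616/904 = 0.68142.
SE = √(p₀(1−p₀)/n) = √(0.21198/904) = 0.01531.
z = (0.68142 − 0.695)/0.01531 = -0.01358/0.01531 = -0.887.
Two-sided p-value ≈ 2·Φ(−0.887) = 0.3750; since p > α = 0.1, fail to reject H₀.

z = -0.887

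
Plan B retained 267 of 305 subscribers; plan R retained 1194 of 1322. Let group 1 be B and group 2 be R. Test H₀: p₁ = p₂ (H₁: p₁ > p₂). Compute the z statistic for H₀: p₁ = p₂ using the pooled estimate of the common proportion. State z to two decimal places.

z = -1.44

p̂₁ = 267/305 = 0.87541, p̂₂ = 1194/1322 = 0.90318.
Pooled p̂ = (267+1194)/(305+1322) = 1461/1627 = 0.89797.
SE = √(p̂(1−p̂)(1/n₁+1/n₂)) = √(0.89797·0.10203·0.00403512) = √(0.000369691) = 0.01923.
z = (0.87541 − 0.90318)/0.01923 = -0.02777/0.01923 = -1.44.
p-value = P(Z > -1.444) ≈ 0.9257.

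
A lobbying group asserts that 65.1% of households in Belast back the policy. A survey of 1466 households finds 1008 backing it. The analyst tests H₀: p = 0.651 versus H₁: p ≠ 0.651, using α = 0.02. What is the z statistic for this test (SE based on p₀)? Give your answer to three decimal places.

p̂ = 1008/1466 ≈ 0.68759.
Under H₀, SE = √(0.651·0.349/1466) = √(0.000154979) = 0.01245.
z = (0.68759 − 0.651)/0.01245 = 0.03659/0.01245 = 2.939.
Two-sided p-value ≈ 2·Φ(−2.939) = 0.0033, so at α = 0.02 we reject H₀.

z = 2.939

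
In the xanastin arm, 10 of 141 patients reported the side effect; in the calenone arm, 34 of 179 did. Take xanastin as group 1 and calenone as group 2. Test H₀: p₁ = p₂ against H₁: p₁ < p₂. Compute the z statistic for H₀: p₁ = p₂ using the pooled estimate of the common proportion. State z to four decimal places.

p̂₁ = 10/141 = 0.070922, p̂₂ = 34/179 = 0.189944.
Pooled p̂ = (10+34)/(141+179) = 44/320 = 0.137500.
SE = √(p̂(1−p̂)(1/n₁+1/n₂)) = √(0.137500·0.862500·0.0126788) = √(0.00150363) = 0.038777.
z = (0.070922 − 0.189944)/0.038777 = -0.119022/0.038777 = -3.0694.
p-value = P(Z < -3.069) ≈ 0.0011.

z = -3.0694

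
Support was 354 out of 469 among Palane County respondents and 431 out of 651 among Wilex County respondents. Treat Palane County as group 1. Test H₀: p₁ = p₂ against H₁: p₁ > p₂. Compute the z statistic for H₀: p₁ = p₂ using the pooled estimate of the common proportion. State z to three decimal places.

p̂₁ = 354/469 ≈ 0.75480, p̂₂ = 431/651 ≈ 0.66206.
Pooled p̂ = (354+431)/(469+651) = 785/1120 = 0.70089.
SE = √(p̂(1−p̂)(1/n₁+1/n₂)) = √(0.70089·0.29911·0.00366829) = √(0.000769029) = 0.02773.
z = (0.75480 − 0.66206)/0.02773 = 0.09274/0.02773 = 3.344.
p-value = P(Z > 3.344) ≈ 0.0004.

z = 3.344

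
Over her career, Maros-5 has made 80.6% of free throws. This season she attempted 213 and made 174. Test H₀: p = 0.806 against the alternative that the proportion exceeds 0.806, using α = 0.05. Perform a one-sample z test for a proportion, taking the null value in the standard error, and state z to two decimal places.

z = 0.40

p̂ = 174/213 ≈ 0.8169.
Under H₀, SE = √(0.806·0.194/213) = √(0.000734103) = 0.0271.
z = (0.8169 − 0.806)/0.0271 = 0.0109/0.0271 = 0.40.
p-value = P(Z > 0.402) ≈ 0.3437, so at α = 0.05 we fail to reject H₀.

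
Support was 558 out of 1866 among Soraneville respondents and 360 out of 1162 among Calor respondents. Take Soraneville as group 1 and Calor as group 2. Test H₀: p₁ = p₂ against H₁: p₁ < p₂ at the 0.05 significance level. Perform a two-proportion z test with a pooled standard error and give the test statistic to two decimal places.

p̂₁ = 558/1866 ≈ 0.2990, p̂₂ = 360/1162 ≈ 0.3098.
Pooled p̂ = (558+360)/(1866+1162) = 918/3028 = 0.3032.
SE = √(p̂(1−p̂)(1/n₁+1/n₂)) = √(0.3032·0.6968·0.00139649) = √(0.00029502) = 0.0172.
z = (0.2990 − 0.3098)/0.0172 = -0.0108/0.0172 = -0.63.
p-value = P(Z < -0.627) ≈ 0.2652. With α = 0.05, fail to reject H₀.

z = -0.63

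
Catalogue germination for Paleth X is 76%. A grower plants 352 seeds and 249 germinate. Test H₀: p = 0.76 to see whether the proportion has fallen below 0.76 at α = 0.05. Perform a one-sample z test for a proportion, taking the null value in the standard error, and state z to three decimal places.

p̂ = 249/352 ≈ 0.707386.
SE = √(p₀(1−p₀)/n) = √(0.1824/352) = 0.022764.
z = (0.707386 − 0.76)/0.022764 = -0.052614/0.022764 = -2.311.
p-value = P(Z < -2.311) ≈ 0.0104. With α = 0.05, reject H₀.

z = -2.311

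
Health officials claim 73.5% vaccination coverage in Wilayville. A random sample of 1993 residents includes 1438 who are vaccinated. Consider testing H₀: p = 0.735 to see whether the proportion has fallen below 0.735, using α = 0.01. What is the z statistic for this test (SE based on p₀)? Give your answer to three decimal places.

z = -1.363

p̂ = 1438/1993 = 0.721525.
Under H₀, SE = √(0.735·0.265/1993) = √(9.77296e-05) = 0.009886.
z = (0.721525 − 0.735)/0.009886 = -0.013475/0.009886 = -1.363.
p-value = P(Z < -1.363) ≈ 0.0864; since p > α = 0.01, fail to reject H₀.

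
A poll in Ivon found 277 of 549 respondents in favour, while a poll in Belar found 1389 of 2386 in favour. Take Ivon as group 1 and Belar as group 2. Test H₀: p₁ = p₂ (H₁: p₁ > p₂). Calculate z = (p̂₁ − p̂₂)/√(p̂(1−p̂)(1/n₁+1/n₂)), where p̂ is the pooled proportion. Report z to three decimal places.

p̂₁ = 277/549 ≈ 0.50455, p̂₂ = 1389/2386 ≈ 0.58215.
Pooled p̂ = (277+1389)/(549+2386) = 1666/2935 = 0.56763.
SE = √(0.245426 × 0.00224061) = 0.02345.
z = (0.50455 − 0.58215)/0.02345 = -0.07760/0.02345 = -3.309.
p-value = P(Z > -3.309) ≈ 0.9995.

z = -3.309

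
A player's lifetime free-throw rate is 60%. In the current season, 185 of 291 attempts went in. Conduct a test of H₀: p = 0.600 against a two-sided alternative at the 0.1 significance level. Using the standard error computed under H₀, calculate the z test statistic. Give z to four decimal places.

z = 1.2445

p̂ = 185/291 = 0.635739.
SE = √(p₀(1−p₀)/n) = √(0.24/291) = 0.028718.
z = (0.635739 − 0.6)/0.028718 = 0.035739/0.028718 = 1.2445.
Two-sided p-value ≈ 2·Φ(−1.244) = 0.2133. With α = 0.1, fail to reject H₀.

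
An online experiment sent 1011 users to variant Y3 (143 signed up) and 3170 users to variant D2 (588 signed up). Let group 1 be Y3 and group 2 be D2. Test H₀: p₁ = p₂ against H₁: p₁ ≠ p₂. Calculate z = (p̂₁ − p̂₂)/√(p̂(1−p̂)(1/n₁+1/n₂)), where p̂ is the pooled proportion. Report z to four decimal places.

z = -3.2105

p̂₁ = 143/1011 ≈ 0.141444, p̂₂ = 588/3170 ≈ 0.185489.
Pooled p̂ = (143+588)/(1011+3170) = 731/4181 = 0.174839.
SE = √(0.14427 × 0.00130458) = 0.013719.
z = (0.141444 − 0.185489)/0.013719 = -0.044045/0.013719 = -3.2105.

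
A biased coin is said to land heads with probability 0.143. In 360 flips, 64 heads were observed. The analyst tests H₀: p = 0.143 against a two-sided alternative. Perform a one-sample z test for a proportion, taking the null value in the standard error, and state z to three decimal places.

z = 1.885

p̂ = 64/360 = 0.17778.
Standard error under H₀: √(0.143×0.857/360) = 0.01845.
z = (0.17778 − 0.143)/0.01845 = 0.03478/0.01845 = 1.885.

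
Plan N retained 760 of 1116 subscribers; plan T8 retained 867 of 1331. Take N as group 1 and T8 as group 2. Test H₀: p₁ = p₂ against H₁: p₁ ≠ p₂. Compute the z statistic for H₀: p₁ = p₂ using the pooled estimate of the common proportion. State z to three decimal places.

z = 1.546

p̂₁ = 760/1116 ≈ 0.681004, p̂₂ = 867/1331 ≈ 0.651390.
Pooled p̂ = (760+867)/(1116+1331) = 1627/2447 = 0.664896.
SE = √(p̂(1−p̂)(1/n₁+1/n₂)) = √(0.664896·0.335104·0.00164737) = √(0.00036705) = 0.019159.
z = (0.681004 − 0.651390)/0.019159 = 0.029614/0.019159 = 1.546.
p-value = 2·P(Z > 1.546) ≈ 0.1222.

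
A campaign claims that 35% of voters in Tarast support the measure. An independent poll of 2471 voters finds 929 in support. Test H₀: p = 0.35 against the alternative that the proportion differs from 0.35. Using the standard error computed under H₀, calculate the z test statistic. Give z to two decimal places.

p̂ = 929/2471 ≈ 0.3760.
Under H₀, SE = √(0.35·0.65/2471) = √(9.2068e-05) = 0.0096.
z = (0.3760 − 0.35)/0.0096 = 0.0260/0.0096 = 2.71.
p-value = 2·P(Z > 2.706) ≈ 0.0068.

z = 2.71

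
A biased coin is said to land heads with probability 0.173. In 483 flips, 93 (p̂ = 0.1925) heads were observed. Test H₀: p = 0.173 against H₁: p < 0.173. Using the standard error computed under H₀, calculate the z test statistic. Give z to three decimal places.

p̂ = 93/483 = 0.19255.
SE = √(p₀(1−p₀)/n) = √(0.14307/483) = 0.01721.
z = (0.19255 − 0.173)/0.01721 = 0.01955/0.01721 = 1.136.

z = 1.136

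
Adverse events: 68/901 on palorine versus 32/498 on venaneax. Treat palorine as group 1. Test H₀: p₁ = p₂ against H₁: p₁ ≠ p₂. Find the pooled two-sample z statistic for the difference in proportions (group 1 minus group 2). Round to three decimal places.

z = 0.780

p̂₁ = 68/901 = 0.075472, p̂₂ = 32/498 = 0.064257.
Pooled p̂ = (68+32)/(901+498) = 100/1399 = 0.071480.
SE = √(0.0663703 × 0.00311791) = 0.014385.
z = (0.075472 − 0.064257)/0.014385 = 0.011215/0.014385 = 0.780.
Two-sided p-value ≈ 2·Φ(−0.780) = 0.4356.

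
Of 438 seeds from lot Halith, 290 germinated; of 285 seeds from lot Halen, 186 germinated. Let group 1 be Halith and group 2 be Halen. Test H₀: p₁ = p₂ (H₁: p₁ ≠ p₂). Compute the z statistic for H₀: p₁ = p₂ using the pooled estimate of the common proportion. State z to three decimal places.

p̂₁ = 290/438 ≈ 0.66210, p̂₂ = 186/285 ≈ 0.65263.
Pooled p̂ = (290+186)/(438+285) = 476/723 = 0.65837.
SE = √(p̂(1−p̂)(1/n₁+1/n₂)) = √(0.65837·0.34163·0.00579188) = √(0.00130271) = 0.03609.
z = (0.66210 − 0.65263)/0.03609 = 0.00947/0.03609 = 0.262.
Two-sided p-value ≈ 2·Φ(−0.262) = 0.7931.

z = 0.262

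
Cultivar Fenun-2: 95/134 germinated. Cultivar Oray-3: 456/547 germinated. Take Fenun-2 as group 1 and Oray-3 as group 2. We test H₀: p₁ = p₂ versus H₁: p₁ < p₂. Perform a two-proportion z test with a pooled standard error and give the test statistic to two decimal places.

p̂₁ = 95/134 ≈ 0.7090, p̂₂ = 456/547 ≈ 0.8336.
Pooled p̂ = (95+456)/(134+547) = 551/681 = 0.8091.
SE = √(0.154455 × 0.00929084) = 0.0379.
z = (0.7090 − 0.8336)/0.0379 = -0.1246/0.0379 = -3.29.

z = -3.29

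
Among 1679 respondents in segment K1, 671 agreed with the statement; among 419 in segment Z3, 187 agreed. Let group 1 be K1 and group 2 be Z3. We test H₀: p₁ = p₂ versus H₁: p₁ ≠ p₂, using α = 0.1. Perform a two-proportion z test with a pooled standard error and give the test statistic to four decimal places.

z = -1.7378

p̂₁ = 671/1679 ≈ 0.3996426, p̂₂ = 187/419 ≈ 0.4463007.
Pooled p̂ = (671+187)/(1679+419) = 858/2098 = 0.4089609.
SE = √(0.241712 × 0.00298223) = 0.0268485.
z = (0.3996426 − 0.4463007)/0.0268485 = -0.0466581/0.0268485 = -1.7378.
Two-sided p-value ≈ 2·Φ(−1.738) = 0.0822, so at α = 0.1 we reject H₀.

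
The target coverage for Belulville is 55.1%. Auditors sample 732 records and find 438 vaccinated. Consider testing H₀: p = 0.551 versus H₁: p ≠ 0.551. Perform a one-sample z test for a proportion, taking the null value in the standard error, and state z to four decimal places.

p̂ = 438/732 = 0.598361.
Under H₀, SE = √(0.551·0.449/732) = √(0.000337977) = 0.018384.
z = (0.598361 − 0.551)/0.018384 = 0.047361/0.018384 = 2.5762.
Two-sided p-value ≈ 2·Φ(−2.576) = 0.0100.

z = 2.5762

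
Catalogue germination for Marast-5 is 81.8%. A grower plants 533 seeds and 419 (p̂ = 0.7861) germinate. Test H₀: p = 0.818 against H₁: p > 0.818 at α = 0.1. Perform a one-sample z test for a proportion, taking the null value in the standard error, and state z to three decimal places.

z = -1.908

p̂ = 419/533 ≈ 0.78612.
Standard error under H₀: √(0.818×0.182/533) = 0.01671.
z = (0.78612 − 0.818)/0.01671 = -0.03188/0.01671 = -1.908.
p-value = P(Z > -1.908) ≈ 0.9718, so at α = 0.1 we fail to reject H₀.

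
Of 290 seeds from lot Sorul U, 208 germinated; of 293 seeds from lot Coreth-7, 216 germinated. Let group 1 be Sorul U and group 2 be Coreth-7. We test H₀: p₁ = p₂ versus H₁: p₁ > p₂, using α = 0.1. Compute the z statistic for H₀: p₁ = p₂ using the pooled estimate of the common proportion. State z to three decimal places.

p̂₁ = 208/290 = 0.71724, p̂₂ = 216/293 = 0.73720.
Pooled p̂ = (208+216)/(290+293) = 424/583 = 0.72727.
SE = √(p̂(1−p̂)(1/n₁+1/n₂)) = √(0.72727·0.27273·0.00686125) = √(0.00136091) = 0.03689.
z = (0.71724 − 0.73720)/0.03689 = -0.01996/0.03689 = -0.541.
p-value = P(Z > -0.541) ≈ 0.7058; since p > α = 0.1, fail to reject H₀.

z = -0.541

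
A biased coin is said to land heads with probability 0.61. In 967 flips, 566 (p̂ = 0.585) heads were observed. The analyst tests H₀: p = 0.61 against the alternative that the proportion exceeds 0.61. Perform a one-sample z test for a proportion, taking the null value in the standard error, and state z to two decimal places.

p̂ = 566/967 ≈ 0.5853.
Standard error under H₀: √(0.61×0.39/967) = 0.0157.
z = (0.5853 − 0.61)/0.0157 = -0.0247/0.0157 = -1.57.

z = -1.57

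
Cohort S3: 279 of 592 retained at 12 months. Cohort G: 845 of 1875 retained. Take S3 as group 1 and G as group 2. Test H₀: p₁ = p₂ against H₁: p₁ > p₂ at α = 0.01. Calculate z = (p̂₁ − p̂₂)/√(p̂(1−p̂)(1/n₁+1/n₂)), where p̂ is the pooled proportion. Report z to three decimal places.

z = 0.878

p̂₁ = 279/592 = 0.47128, p̂₂ = 845/1875 = 0.45067.
Pooled p̂ = (279+845)/(592+1875) = 1124/2467 = 0.45561.
SE = √(p̂(1−p̂)(1/n₁+1/n₂)) = √(0.45561·0.54439·0.00222252) = √(0.000551252) = 0.02348.
z = (0.47128 − 0.45067)/0.02348 = 0.02061/0.02348 = 0.878.
p-value = P(Z > 0.878) ≈ 0.1899. With α = 0.01, fail to reject H₀.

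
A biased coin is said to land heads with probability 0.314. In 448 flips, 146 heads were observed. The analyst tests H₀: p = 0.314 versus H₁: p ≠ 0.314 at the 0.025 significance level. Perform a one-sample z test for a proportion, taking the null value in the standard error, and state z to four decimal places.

z = 0.5424

p̂ = 146/448 = 0.325893.
Standard error under H₀: √(0.314×0.686/448) = 0.021927.
z = (0.325893 − 0.314)/0.021927 = 0.011893/0.021927 = 0.5424.
Two-sided p-value ≈ 2·Φ(−0.542) = 0.5876, so at α = 0.025 we fail to reject H₀.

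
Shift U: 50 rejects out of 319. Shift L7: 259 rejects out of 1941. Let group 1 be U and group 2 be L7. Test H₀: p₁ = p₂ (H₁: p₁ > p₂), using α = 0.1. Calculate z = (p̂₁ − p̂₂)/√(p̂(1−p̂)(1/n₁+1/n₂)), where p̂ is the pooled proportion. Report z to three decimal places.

p̂₁ = 50/319 = 0.156740, p̂₂ = 259/1941 = 0.133436.
Pooled p̂ = (50+259)/(319+1941) = 309/2260 = 0.136726.
SE = √(0.118032 × 0.00364999) = 0.020756.
z = (0.156740 − 0.133436)/0.020756 = 0.023304/0.020756 = 1.123.
p-value = P(Z > 1.123) ≈ 0.1308, so at α = 0.1 we fail to reject H₀.

z = 1.123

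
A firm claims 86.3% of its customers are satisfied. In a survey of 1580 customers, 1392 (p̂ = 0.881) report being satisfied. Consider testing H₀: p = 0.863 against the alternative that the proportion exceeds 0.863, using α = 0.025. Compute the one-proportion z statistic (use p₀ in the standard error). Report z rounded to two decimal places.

z = 2.08

p̂ = 1392/1580 = 0.88101.
Standard error under H₀: √(0.863×0.137/1580) = 0.00865.
z = (0.88101 − 0.863)/0.00865 = 0.01801/0.00865 = 2.08.
p-value = P(Z > 2.082) ≈ 0.0187, so at α = 0.025 we reject H₀.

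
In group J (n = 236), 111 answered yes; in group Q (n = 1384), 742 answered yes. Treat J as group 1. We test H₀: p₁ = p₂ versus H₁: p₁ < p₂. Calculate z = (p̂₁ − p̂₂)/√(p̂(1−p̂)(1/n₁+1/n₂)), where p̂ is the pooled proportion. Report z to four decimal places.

p̂₁ = 111/236 = 0.470339, p̂₂ = 742/1384 = 0.536127.
Pooled p̂ = (111+742)/(236+1384) = 853/1620 = 0.526543.
SE = √(p̂(1−p̂)(1/n₁+1/n₂)) = √(0.526543·0.473457·0.00495983) = √(0.00123646) = 0.035163.
z = (0.470339 − 0.536127)/0.035163 = -0.065788/0.035163 = -1.8709.

z = -1.8709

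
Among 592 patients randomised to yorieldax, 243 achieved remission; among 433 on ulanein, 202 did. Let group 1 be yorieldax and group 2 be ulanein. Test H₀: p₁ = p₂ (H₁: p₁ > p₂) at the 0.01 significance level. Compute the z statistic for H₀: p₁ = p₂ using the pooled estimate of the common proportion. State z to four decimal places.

p̂₁ = 243/592 ≈ 0.410473, p̂₂ = 202/433 ≈ 0.466513.
Pooled p̂ = (243+202)/(592+433) = 445/1025 = 0.434146.
SE = √(p̂(1−p̂)(1/n₁+1/n₂)) = √(0.434146·0.565854·0.00399866) = √(0.000982324) = 0.031342.
z = (0.410473 − 0.466513)/0.031342 = -0.056040/0.031342 = -1.7880.
p-value = P(Z > -1.788) ≈ 0.9631; since p > α = 0.01, fail to reject H₀.

z = -1.7880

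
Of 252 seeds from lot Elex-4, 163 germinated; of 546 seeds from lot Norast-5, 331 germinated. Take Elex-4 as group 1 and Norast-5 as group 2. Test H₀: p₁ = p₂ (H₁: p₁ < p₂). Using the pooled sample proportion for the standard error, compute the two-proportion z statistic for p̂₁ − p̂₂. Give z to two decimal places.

z = 1.10

p̂₁ = 163/252 = 0.6468, p̂₂ = 331/546 = 0.6062.
Pooled p̂ = (163+331)/(252+546) = 494/798 = 0.6190.
SE = √(0.235828 × 0.00579976) = 0.0370.
z = (0.6468 − 0.6062)/0.0370 = 0.0406/0.0370 = 1.10.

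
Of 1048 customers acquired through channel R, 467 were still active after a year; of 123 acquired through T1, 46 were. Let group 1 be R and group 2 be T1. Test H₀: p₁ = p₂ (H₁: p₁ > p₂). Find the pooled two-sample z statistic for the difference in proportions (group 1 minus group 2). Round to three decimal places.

z = 1.515

p̂₁ = 467/1048 ≈ 0.44561, p̂₂ = 46/123 ≈ 0.37398.
Pooled p̂ = (467+46)/(1048+123) = 513/1171 = 0.43809.
SE = √(p̂(1−p̂)(1/n₁+1/n₂)) = √(0.43809·0.56191·0.00908428) = √(0.00223625) = 0.04729.
z = (0.44561 − 0.37398)/0.04729 = 0.07163/0.04729 = 1.515.
p-value = P(Z > 1.515) ≈ 0.0649.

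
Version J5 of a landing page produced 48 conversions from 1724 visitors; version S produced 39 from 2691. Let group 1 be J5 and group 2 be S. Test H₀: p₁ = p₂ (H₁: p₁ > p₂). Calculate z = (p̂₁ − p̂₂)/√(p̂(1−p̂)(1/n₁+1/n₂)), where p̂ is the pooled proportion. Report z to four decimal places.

z = 3.1135

p̂₁ = 48/1724 ≈ 0.0278422, p̂₂ = 39/2691 ≈ 0.0144928.
Pooled p̂ = (48+39)/(1724+2691) = 87/4415 = 0.0197055.
SE = √(0.0193172 × 0.000951655) = 0.0042876.
z = (0.0278422 − 0.0144928)/0.0042876 = 0.0133494/0.0042876 = 3.1135.
p-value = P(Z > 3.114) ≈ 0.0009.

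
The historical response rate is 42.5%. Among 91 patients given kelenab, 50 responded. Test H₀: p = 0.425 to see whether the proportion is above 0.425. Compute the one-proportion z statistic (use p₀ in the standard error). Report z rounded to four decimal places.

p̂ = 50/91 ≈ 0.5494505.
SE = √(p₀(1−p₀)/n) = √(0.24437/91) = 0.0518212.
z = (0.5494505 − 0.425)/0.0518212 = 0.1244505/0.0518212 = 2.4015.
p-value = P(Z > 2.402) ≈ 0.0082.

z = 2.4015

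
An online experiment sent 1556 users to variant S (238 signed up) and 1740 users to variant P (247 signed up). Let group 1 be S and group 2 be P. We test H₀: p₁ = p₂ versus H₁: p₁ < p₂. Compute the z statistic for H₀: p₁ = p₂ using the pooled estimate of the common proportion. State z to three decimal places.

z = 0.890

p̂₁ = 238/1556 = 0.152956, p̂₂ = 247/1740 = 0.141954.
Pooled p̂ = (238+247)/(1556+1740) = 485/3296 = 0.147148.
SE = √(p̂(1−p̂)(1/n₁+1/n₂)) = √(0.147148·0.852852·0.00121739) = √(0.000152776) = 0.012360.
z = (0.152956 − 0.141954)/0.012360 = 0.011002/0.012360 = 0.890.
p-value = P(Z < 0.890) ≈ 0.8133.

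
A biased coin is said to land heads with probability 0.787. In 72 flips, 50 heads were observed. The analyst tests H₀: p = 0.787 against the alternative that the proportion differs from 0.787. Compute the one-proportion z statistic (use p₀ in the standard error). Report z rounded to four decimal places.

p̂ = 50/72 = 0.694444.
SE = √(p₀(1−p₀)/n) = √(0.16763/72) = 0.048252.
z = (0.694444 − 0.787)/0.048252 = -0.092556/0.048252 = -1.9182.

z = -1.9182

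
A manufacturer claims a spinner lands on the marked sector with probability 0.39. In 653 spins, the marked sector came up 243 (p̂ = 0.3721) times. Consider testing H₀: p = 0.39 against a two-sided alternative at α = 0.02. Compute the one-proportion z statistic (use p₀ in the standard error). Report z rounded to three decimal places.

z = -0.936

p̂ = 243/653 ≈ 0.37213.
Under H₀, SE = √(0.39·0.61/653) = √(0.000364319) = 0.01909.
z = (0.37213 − 0.39)/0.01909 = -0.01787/0.01909 = -0.936.
p-value = 2·P(Z > 0.936) ≈ 0.3491. With α = 0.02, fail to reject H₀.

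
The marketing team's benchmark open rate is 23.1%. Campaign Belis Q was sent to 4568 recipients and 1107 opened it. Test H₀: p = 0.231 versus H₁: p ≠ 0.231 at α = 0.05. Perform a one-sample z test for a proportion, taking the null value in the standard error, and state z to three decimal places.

z = 1.818

p̂ = 1107/4568 = 0.242338.
Standard error under H₀: √(0.231×0.769/4568) = 0.006236.
z = (0.242338 − 0.231)/0.006236 = 0.011338/0.006236 = 1.818.
p-value = 2·P(Z > 1.818) ≈ 0.0690, so at α = 0.05 we fail to reject H₀.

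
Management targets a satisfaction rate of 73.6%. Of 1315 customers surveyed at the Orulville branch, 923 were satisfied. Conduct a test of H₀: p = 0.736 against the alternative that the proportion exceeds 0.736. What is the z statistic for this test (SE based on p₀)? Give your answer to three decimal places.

z = -2.805

p̂ = 923/1315 = 0.701901.
Standard error under H₀: √(0.736×0.264/1315) = 0.012156.
z = (0.701901 − 0.736)/0.012156 = -0.034099/0.012156 = -2.805.
p-value = P(Z > -2.805) ≈ 0.9975.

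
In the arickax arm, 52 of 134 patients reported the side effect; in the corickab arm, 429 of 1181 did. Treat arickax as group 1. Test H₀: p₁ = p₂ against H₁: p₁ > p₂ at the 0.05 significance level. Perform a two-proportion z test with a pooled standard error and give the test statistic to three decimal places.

p̂₁ = 52/134 ≈ 0.38806, p̂₂ = 429/1181 ≈ 0.36325.
Pooled p̂ = (52+429)/(134+1181) = 481/1315 = 0.36578.
SE = √(p̂(1−p̂)(1/n₁+1/n₂)) = √(0.36578·0.63422·0.00830943) = √(0.00192766) = 0.04391.
z = (0.38806 − 0.36325)/0.04391 = 0.02481/0.04391 = 0.565.
p-value = P(Z > 0.565) ≈ 0.2860. With α = 0.05, fail to reject H₀.

z = 0.565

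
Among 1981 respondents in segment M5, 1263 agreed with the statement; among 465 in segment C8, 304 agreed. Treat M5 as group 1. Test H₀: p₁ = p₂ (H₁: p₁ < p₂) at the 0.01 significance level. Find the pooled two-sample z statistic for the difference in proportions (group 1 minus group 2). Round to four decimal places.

p̂₁ = 1263/1981 = 0.6375568, p̂₂ = 304/465 = 0.6537634.
Pooled p̂ = (1263+304)/(1981+465) = 1567/2446 = 0.6406378.
SE = √(0.230221 × 0.00265533) = 0.0247248.
z = (0.6375568 − 0.6537634)/0.0247248 = -0.0162066/0.0247248 = -0.6555.
p-value = P(Z < -0.655) ≈ 0.2561. With α = 0.01, fail to reject H₀.

z = -0.6555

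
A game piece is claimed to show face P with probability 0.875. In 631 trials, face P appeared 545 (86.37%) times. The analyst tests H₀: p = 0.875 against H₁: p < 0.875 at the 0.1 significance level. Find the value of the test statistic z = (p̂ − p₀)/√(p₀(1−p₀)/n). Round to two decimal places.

z = -0.86

p̂ = 545/631 ≈ 0.8637.
Under H₀, SE = √(0.875·0.125/631) = √(0.000173336) = 0.0132.
z = (0.8637 − 0.875)/0.0132 = -0.0113/0.0132 = -0.86.
p-value = P(Z < -0.858) ≈ 0.1955. With α = 0.1, fail to reject H₀.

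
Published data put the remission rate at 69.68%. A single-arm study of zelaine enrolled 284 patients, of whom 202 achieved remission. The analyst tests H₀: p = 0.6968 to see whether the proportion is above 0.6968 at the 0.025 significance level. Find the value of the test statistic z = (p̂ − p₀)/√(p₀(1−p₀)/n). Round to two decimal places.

z = 0.53

p̂ = 202/284 ≈ 0.7113.
Standard error under H₀: √(0.6968×0.3032/284) = 0.0273.
z = (0.7113 − 0.6968)/0.0273 = 0.0145/0.0273 = 0.53.
p-value = P(Z > 0.530) ≈ 0.2979. With α = 0.025, fail to reject H₀.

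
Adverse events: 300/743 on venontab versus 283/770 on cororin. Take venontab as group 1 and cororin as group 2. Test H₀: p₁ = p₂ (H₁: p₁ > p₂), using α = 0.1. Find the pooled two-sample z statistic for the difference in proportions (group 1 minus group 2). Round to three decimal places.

p̂₁ = 300/743 ≈ 0.40377, p̂₂ = 283/770 ≈ 0.36753.
Pooled p̂ = (300+283)/(743+770) = 583/1513 = 0.38533.
SE = √(p̂(1−p̂)(1/n₁+1/n₂)) = √(0.38533·0.61467·0.0026446) = √(0.000626373) = 0.02503.
z = (0.40377 − 0.36753)/0.02503 = 0.03624/0.02503 = 1.448.
p-value = P(Z > 1.448) ≈ 0.0738. With α = 0.1, reject H₀.

z = 1.448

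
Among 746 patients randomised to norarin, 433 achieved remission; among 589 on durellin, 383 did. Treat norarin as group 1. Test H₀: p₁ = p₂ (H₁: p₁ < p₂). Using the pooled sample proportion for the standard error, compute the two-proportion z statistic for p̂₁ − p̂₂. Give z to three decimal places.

z = -2.599

p̂₁ = 433/746 ≈ 0.580429, p̂₂ = 383/589 ≈ 0.650255.
Pooled p̂ = (433+383)/(746+589) = 816/1335 = 0.611236.
SE = √(0.237627 × 0.00303828) = 0.026870.
z = (0.580429 − 0.650255)/0.026870 = -0.069826/0.026870 = -2.599.
p-value = P(Z < -2.599) ≈ 0.0047.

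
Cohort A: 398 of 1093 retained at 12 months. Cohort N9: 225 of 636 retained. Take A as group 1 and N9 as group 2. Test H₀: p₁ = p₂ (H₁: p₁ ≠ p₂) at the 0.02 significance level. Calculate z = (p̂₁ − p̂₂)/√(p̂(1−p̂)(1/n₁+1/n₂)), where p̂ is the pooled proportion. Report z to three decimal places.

z = 0.433

p̂₁ = 398/1093 = 0.36414, p̂₂ = 225/636 = 0.35377.
Pooled p̂ = (398+225)/(1093+636) = 623/1729 = 0.36032.
SE = √(0.230491 × 0.00248724) = 0.02394.
z = (0.36414 − 0.35377)/0.02394 = 0.01037/0.02394 = 0.433.
p-value = 2·P(Z > 0.433) ≈ 0.6652, so at α = 0.02 we fail to reject H₀.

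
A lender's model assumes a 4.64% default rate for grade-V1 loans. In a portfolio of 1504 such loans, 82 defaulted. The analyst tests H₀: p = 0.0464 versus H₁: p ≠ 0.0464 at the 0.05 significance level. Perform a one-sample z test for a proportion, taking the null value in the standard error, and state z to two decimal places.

p̂ = 82/1504 ≈ 0.0545.
SE = √(p₀(1−p₀)/n) = √(0.044247/1504) = 0.0054.
z = (0.0545 − 0.0464)/0.0054 = 0.0081/0.0054 = 1.50.
p-value = 2·P(Z > 1.497) ≈ 0.1343, so at α = 0.05 we fail to reject H₀.

z = 1.50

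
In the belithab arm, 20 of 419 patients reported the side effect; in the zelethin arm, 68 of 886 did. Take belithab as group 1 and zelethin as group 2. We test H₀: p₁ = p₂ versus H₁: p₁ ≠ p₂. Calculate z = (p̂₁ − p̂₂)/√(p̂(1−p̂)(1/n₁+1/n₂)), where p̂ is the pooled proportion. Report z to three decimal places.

p̂₁ = 20/419 = 0.04773, p̂₂ = 68/886 = 0.07675.
Pooled p̂ = (20+68)/(419+886) = 88/1305 = 0.06743.
SE = √(p̂(1−p̂)(1/n₁+1/n₂)) = √(0.06743·0.93257·0.0035153) = √(0.000221062) = 0.01487.
z = (0.04773 − 0.07675)/0.01487 = -0.02902/0.01487 = -1.952.
p-value = 2·P(Z > 1.952) ≈ 0.0510.

z = -1.952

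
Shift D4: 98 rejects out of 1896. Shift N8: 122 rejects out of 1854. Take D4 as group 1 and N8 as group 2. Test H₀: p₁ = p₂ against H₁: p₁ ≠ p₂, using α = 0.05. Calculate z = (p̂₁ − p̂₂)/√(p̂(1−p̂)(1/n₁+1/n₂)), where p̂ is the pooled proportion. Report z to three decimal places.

z = -1.839

p̂₁ = 98/1896 ≈ 0.051688, p̂₂ = 122/1854 ≈ 0.065804.
Pooled p̂ = (98+122)/(1896+1854) = 220/3750 = 0.058667.
SE = √(p̂(1−p̂)(1/n₁+1/n₂)) = √(0.058667·0.941333·0.0010668) = √(5.89139e-05) = 0.007676.
z = (0.051688 − 0.065804)/0.007676 = -0.014116/0.007676 = -1.839.
Two-sided p-value ≈ 2·Φ(−1.839) = 0.0659, so at α = 0.05 we fail to reject H₀.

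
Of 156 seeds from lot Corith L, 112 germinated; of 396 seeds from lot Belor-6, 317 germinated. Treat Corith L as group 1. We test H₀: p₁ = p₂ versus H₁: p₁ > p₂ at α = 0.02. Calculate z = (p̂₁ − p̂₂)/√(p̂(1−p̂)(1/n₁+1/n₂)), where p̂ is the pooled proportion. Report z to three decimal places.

z = -2.099

p̂₁ = 112/156 ≈ 0.71795, p̂₂ = 317/396 ≈ 0.80051.
Pooled p̂ = (112+317)/(156+396) = 429/552 = 0.77717.
SE = √(p̂(1−p̂)(1/n₁+1/n₂)) = √(0.77717·0.22283·0.00893551) = √(0.0015474) = 0.03934.
z = (0.71795 − 0.80051)/0.03934 = -0.08256/0.03934 = -2.099.
p-value = P(Z > -2.099) ≈ 0.9821. With α = 0.02, fail to reject H₀.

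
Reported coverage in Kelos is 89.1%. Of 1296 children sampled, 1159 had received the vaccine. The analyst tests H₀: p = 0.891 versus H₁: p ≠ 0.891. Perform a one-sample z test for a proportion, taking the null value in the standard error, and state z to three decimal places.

z = 0.380

p̂ = 1159/1296 = 0.89429.
SE = √(p₀(1−p₀)/n) = √(0.097119/1296) = 0.00866.
z = (0.89429 − 0.891)/0.00866 = 0.00329/0.00866 = 0.380.
Two-sided p-value ≈ 2·Φ(−0.380) = 0.7039.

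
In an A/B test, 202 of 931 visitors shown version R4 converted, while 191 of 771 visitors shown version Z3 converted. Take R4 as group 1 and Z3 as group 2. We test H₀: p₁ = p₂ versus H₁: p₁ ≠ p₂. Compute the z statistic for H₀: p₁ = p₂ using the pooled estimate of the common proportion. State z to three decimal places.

z = -1.499

p̂₁ = 202/931 = 0.21697, p̂₂ = 191/771 = 0.24773.
Pooled p̂ = (202+191)/(931+771) = 393/1702 = 0.23090.
SE = √(p̂(1−p̂)(1/n₁+1/n₂)) = √(0.23090·0.76910·0.00237113) = √(0.000421084) = 0.02052.
z = (0.21697 − 0.24773)/0.02052 = -0.03076/0.02052 = -1.499.
Two-sided p-value ≈ 2·Φ(−1.499) = 0.1339.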